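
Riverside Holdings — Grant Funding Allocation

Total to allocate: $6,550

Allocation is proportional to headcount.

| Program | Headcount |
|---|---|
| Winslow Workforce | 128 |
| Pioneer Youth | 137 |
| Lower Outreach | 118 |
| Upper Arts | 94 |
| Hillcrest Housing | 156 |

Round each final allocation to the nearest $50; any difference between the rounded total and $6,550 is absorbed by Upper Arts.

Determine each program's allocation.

Winslow Workforce: $1,300; Pioneer Youth: $1,400; Lower Outreach: $1,200; Upper Arts: $1,050; Hillcrest Housing: $1,600

Headcount total: 633.
Proportional shares: Winslow Workforce 128/633 × $6,550 = 1,324.49; Pioneer Youth 137/633 × $6,550 = 1,417.61; Lower Outreach 118/633 × $6,550 = 1,221.01; Upper Arts 94/633 × $6,550 = 972.67; Hillcrest Housing 156/633 × $6,550 = 1,614.22.
At nearest $50: Winslow Workforce $1,300; Pioneer Youth $1,400; Lower Outreach $1,200; Upper Arts $950; Hillcrest Housing $1,600. Sum = $6,450.
Difference $6,550 − $6,450 = +$100 applied to Upper Arts: Upper Arts becomes $1,050.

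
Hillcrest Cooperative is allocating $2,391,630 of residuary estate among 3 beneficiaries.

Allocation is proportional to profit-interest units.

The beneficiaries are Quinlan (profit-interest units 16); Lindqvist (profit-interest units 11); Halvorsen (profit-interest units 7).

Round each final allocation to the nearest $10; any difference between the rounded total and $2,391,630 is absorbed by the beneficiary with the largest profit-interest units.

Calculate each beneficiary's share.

Quinlan: $1,125,480 | Lindqvist: $773,760 | Halvorsen: $492,390

Total profit-interest units = 34.
Pro-rata amounts: Quinlan 16/34 × $2,391,630 = 1,125,472.94; Lindqvist 11/34 × $2,391,630 = 773,762.65; Halvorsen 7/34 × $2,391,630 = 492,394.41.
Rounded to nearest $10: Quinlan $1,125,470; Lindqvist $773,760; Halvorsen $492,390. Sum = $2,391,620.
Difference $2,391,630 − $2,391,620 = +$10 applied to largest profit-interest units (Quinlan): Quinlan becomes $1,125,480.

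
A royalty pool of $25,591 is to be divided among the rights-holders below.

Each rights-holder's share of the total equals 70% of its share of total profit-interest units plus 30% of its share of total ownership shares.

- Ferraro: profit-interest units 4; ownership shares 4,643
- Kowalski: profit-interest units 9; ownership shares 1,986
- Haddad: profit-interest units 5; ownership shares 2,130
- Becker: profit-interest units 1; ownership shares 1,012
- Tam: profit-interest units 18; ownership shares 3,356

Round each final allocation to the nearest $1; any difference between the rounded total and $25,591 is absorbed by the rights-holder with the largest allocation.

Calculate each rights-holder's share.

Totals — profit-interest units 37, ownership shares 13,127.
Blended shares (70% profit-interest units + 30% ownership shares): Ferraro 0.1818; Kowalski 0.2157; Haddad 0.1433; Becker 0.0420; Tam 0.4172.
Raw shares: Ferraro 4,652.07; Kowalski 5,518.89; Haddad 3,666.497; Becker 1,076.02; Tam 10,677.52.
At nearest $1: Ferraro $4,652; Kowalski $5,519; Haddad $3,666; Becker $1,076; Tam $10,678. Sum = $25,591.
Sum already equals the total — no adjustment.

Ferraro: $4,652 · Kowalski: $5,519 · Haddad: $3,666 · Becker: $1,076 · Tam: $10,678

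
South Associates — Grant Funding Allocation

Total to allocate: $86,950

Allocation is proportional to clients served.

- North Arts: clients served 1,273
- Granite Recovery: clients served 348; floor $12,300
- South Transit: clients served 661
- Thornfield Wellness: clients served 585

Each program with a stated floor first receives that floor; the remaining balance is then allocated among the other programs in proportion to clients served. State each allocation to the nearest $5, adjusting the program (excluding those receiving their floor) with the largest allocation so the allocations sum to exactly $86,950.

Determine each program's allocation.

North Arts: $37,725 | Granite Recovery: $12,300 | South Transit: $19,590 | Thornfield Wellness: $17,335

Fund the minimums — Granite Recovery $12,300. Residual $74,650.
Residual split over remaining clients served 2,519: North Arts 37,725.07 → $37,725; South Transit 19,588.59 → $19,590; Thornfield Wellness 17,336.34 → $17,335.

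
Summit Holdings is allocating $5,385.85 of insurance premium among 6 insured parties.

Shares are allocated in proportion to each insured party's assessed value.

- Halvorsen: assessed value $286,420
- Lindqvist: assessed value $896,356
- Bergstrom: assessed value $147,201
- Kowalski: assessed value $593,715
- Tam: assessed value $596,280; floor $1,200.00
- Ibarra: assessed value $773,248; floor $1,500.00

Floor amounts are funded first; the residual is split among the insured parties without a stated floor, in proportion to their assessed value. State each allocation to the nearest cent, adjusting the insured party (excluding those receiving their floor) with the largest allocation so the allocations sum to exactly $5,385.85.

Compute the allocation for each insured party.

Halvorsen: $399.90 · Lindqvist: $1,251.49 · Bergstrom: $205.52 · Kowalski: $828.94 · Tam: $1,200.00 · Ibarra: $1,500.00

Guaranteed amounts: Tam $1,200.00; Ibarra $1,500.00. Remaining pool $2,685.85.
Remaining pool split over remaining assessed value 1,923,692: Halvorsen 399.8983 → $399.90; Lindqvist 1,251.4882 → $1,251.49; Bergstrom 205.5214 → $205.52; Kowalski 828.9422 → $828.94.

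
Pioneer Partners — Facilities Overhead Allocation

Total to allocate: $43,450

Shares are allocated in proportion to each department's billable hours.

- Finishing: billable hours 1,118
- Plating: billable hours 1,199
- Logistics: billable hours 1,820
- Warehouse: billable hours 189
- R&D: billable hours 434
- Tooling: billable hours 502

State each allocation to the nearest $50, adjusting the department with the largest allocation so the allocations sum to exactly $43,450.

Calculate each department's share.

Billable hours total: 5,262.
Raw shares: Finishing 1,118/5,262 × $43,450 = 9,231.68; Plating 1,199/5,262 × $43,450 = 9,900.52; Logistics 1,820/5,262 × $43,450 = 15,028.32; Warehouse 189/5,262 × $43,450 = 1,560.63; R&D 434/5,262 × $43,450 = 3,583.68; Tooling 502/5,262 × $43,450 = 4,145.17.
After rounding ($50): Finishing $9,250; Plating $9,900; Logistics $15,050; Warehouse $1,550; R&D $3,600; Tooling $4,150. Sum = $43,500.
Difference $43,450 − $43,500 = −$50 applied to largest allocation (Logistics): Logistics becomes $15,000.

Finishing: $9,250 · Plating: $9,900 · Logistics: $15,000 · Warehouse: $1,550 · R&D: $3,600 · Tooling: $4,150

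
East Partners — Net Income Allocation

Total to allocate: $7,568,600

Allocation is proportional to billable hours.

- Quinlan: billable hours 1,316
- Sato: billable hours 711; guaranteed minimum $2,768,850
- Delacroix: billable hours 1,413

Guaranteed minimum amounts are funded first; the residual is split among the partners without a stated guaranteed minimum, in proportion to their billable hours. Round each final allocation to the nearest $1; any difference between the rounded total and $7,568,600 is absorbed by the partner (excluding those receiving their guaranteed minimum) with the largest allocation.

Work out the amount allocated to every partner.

Fund the minimums — Sato $2,768,850. Remaining pool $4,799,750.
Remaining pool split over remaining billable hours 2,729: Quinlan 2,314,573.47 → $2,314,573; Delacroix 2,485,176.53 → $2,485,177.

Quinlan: $2,314,573 | Sato: $2,768,850 | Delacroix: $2,485,177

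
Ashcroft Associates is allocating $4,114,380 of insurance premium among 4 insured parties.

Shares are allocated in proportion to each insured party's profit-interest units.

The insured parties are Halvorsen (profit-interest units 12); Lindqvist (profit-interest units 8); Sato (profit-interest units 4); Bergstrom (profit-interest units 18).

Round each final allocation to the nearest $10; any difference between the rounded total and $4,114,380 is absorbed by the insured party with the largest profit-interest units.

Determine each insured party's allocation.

Profit-interest units total: 12 + 8 + 4 + 18 = 42.
Raw shares: Halvorsen 1,175,537.14; Lindqvist 783,691.43; Sato 391,845.71; Bergstrom 1,763,305.71.
After rounding ($10): Halvorsen $1,175,540; Lindqvist $783,690; Sato $391,850; Bergstrom $1,763,310. Sum = $4,114,390.
Difference $4,114,380 − $4,114,390 = −$10 applied to largest profit-interest units (Bergstrom): Bergstrom becomes $1,763,300.

Halvorsen: $1,175,540 | Lindqvist: $783,690 | Sato: $391,850 | Bergstrom: $1,763,300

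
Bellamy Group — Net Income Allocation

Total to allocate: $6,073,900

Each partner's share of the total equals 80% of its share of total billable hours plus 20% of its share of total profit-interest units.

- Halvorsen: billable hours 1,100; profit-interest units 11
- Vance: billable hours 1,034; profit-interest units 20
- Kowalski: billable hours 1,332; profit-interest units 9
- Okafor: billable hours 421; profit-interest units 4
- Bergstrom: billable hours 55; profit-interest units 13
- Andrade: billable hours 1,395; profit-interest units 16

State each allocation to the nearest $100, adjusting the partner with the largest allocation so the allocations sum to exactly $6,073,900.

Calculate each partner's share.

Halvorsen: $1,184,600 · Vance: $1,274,200 · Kowalski: $1,362,500 · Okafor: $449,900 · Bergstrom: $266,400 · Andrade: $1,536,300

Billable hours total 5,337; profit-interest units total 73.
Blended shares (80% billable hours + 20% profit-interest units): Halvorsen 0.1950; Vance 0.2098; Kowalski 0.2243; Okafor 0.0741; Bergstrom 0.0439; Andrade 0.2529.
Pro-rata amounts: Halvorsen 1,184,554.01; Vance 1,274,231.11; Kowalski 1,362,498.86; Okafor 449,866.55; Bergstrom 266,405.93; Andrade 1,536,343.54.
At nearest $100: Halvorsen $1,184,600; Vance $1,274,200; Kowalski $1,362,500; Okafor $449,900; Bergstrom $266,400; Andrade $1,536,300. Sum = $6,073,900.
Sum already equals the total — no adjustment.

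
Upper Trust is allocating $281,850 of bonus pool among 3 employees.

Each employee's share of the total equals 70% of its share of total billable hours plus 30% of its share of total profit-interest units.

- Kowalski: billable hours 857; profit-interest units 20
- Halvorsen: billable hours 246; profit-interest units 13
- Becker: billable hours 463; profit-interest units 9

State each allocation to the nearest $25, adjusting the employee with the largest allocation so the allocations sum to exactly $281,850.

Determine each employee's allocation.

Kowalski: $148,225; Halvorsen: $57,175; Becker: $76,450

Billable hours total 1,566; profit-interest units total 42.
Blended shares (70% billable hours + 30% profit-interest units): Kowalski 0.5259; Halvorsen 0.2028; Becker 0.2712.
Unrounded shares: Kowalski 148,234.79; Halvorsen 57,164.49; Becker 76,450.72.
Rounded to nearest $25: Kowalski $148,225; Halvorsen $57,175; Becker $76,450. Sum = $281,850.
No rounding difference to absorb.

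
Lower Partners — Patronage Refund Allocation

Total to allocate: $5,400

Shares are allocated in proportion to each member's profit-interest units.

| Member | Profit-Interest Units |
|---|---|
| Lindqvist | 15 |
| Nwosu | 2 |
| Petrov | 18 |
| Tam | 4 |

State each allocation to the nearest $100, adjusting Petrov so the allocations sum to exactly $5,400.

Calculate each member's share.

Combined profit-interest units = 39.
Pro-rata amounts: Lindqvist 15/39 × $5,400 = 2,076.92; Nwosu 2/39 × $5,400 = 276.92; Petrov 18/39 × $5,400 = 2,492.31; Tam 4/39 × $5,400 = 553.85.
After rounding ($100): Lindqvist $2,100; Nwosu $300; Petrov $2,500; Tam $600. Sum = $5,500.
Difference $5,400 − $5,500 = −$100 applied to Petrov: Petrov becomes $2,400.

Lindqvist: $2,100 | Nwosu: $300 | Petrov: $2,400 | Tam: $600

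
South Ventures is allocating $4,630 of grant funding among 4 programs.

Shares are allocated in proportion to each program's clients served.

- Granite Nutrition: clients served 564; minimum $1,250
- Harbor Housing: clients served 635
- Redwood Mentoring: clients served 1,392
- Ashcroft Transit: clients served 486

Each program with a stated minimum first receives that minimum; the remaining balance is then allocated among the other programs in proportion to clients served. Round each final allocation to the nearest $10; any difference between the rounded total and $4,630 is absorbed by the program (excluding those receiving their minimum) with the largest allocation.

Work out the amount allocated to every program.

Guaranteed amounts: Granite Nutrition $1,250. Residual $3,380.
Residual split over remaining clients served 2,513: Harbor Housing 854.08 → $850; Redwood Mentoring 1,872.25 → $1,870; Ashcroft Transit 653.67 → $650.
Rounding difference +$10 applied to Redwood Mentoring → $1,880.

Granite Nutrition: $1,250; Harbor Housing: $850; Redwood Mentoring: $1,880; Ashcroft Transit: $650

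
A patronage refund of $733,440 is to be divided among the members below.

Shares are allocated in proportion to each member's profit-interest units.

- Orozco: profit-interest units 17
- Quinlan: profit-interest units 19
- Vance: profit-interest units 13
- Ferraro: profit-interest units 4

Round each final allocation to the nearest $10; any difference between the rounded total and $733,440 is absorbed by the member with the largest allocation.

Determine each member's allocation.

Combined profit-interest units = 53.
Proportional shares: Orozco 17/53 × $733,440 = 235,254.34; Quinlan 19/53 × $733,440 = 262,931.32; Vance 13/53 × $733,440 = 179,900.38; Ferraro 4/53 × $733,440 = 55,353.96.
At nearest $10: Orozco $235,250; Quinlan $262,930; Vance $179,900; Ferraro $55,350. Sum = $733,430.
Difference $733,440 − $733,430 = +$10 applied to largest allocation (Quinlan): Quinlan becomes $262,940.

Orozco: $235,250 | Quinlan: $262,940 | Vance: $179,900 | Ferraro: $55,350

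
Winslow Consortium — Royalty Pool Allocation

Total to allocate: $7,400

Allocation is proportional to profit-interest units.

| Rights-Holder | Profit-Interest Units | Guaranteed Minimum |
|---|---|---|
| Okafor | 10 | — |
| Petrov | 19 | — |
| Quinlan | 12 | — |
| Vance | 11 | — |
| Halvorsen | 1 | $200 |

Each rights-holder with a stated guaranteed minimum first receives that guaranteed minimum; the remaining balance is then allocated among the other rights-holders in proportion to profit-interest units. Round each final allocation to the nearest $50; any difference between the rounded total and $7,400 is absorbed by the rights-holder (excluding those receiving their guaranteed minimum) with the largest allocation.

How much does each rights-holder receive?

Okafor: $1,400 · Petrov: $2,650 · Quinlan: $1,650 · Vance: $1,500 · Halvorsen: $200

Minimums first: Halvorsen $200. Balance $7,200.
Balance split over remaining profit-interest units 52: Okafor 1,384.62 → $1,400; Petrov 2,630.77 → $2,650; Quinlan 1,661.54 → $1,650; Vance 1,523.08 → $1,500.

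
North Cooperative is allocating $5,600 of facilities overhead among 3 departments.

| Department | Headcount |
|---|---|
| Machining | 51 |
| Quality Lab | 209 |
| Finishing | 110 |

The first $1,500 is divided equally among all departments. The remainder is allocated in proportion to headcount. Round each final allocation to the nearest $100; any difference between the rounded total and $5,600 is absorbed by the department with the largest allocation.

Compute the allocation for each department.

First tranche $1,500 split equally: $500 each.
Remainder $4,100 by headcount (total 370): Machining 565.14 → $600; Quality Lab 2,315.95 → $2,300; Finishing 1,218.92 → $1,200.
Totals: Machining $500 + $600 = $1,100; Quality Lab $500 + $2,300 = $2,800; Finishing $500 + $1,200 = $1,700.

Machining: $1,100 | Quality Lab: $2,800 | Finishing: $1,700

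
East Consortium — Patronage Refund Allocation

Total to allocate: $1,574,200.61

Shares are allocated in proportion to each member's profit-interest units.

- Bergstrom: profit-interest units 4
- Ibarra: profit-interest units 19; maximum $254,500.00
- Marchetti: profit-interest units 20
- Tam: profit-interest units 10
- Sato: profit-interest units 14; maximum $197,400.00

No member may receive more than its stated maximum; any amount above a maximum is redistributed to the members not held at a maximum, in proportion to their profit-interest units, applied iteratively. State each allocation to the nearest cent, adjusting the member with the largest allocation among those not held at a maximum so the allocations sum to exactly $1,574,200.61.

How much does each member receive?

Total profit-interest units = 67.
Proportional shares (ignoring caps): Bergstrom 93,982.1260; Ibarra 446,415.0984; Marchetti 469,910.6299; Tam 234,955.3149; Sato 328,937.4409.
Cap binds for Ibarra ($254,500.00), Sato ($197,400.00); balance $1,122,300.61 reallocated over remaining profit-interest units 34.
Remaining shares: Bergstrom 132,035.3659 → $132,035.37; Marchetti 660,176.8294 → $660,176.83; Tam 330,088.4147 → $330,088.41.

Bergstrom: $132,035.37 · Ibarra: $254,500.00 · Marchetti: $660,176.83 · Tam: $330,088.41 · Sato: $197,400.00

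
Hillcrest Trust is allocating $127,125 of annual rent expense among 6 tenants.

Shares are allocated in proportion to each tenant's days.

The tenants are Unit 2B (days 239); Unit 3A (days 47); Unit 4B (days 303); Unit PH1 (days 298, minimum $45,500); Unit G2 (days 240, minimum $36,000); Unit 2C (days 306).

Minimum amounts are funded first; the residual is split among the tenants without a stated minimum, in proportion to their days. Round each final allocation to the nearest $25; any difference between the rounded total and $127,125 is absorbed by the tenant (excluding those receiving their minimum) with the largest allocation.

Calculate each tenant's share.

Unit 2B: $12,175; Unit 3A: $2,400; Unit 4B: $15,450; Unit PH1: $45,500; Unit G2: $36,000; Unit 2C: $15,600

Guaranteed amounts: Unit PH1 $45,500; Unit G2 $36,000. Residual $45,625.
Residual split over remaining days 895: Unit 2B 12,183.66 → $12,175; Unit 3A 2,395.95 → $2,400; Unit 4B 15,446.23 → $15,450; Unit 2C 15,599.16 → $15,600.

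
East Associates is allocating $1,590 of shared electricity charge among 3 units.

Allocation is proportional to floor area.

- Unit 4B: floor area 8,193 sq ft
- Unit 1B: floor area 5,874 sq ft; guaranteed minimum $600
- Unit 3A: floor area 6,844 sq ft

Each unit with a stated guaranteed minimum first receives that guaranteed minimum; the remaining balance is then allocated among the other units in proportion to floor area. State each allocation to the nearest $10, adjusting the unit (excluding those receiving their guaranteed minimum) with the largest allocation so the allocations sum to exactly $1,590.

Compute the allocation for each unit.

Unit 4B: $540; Unit 1B: $600; Unit 3A: $450

Minimums first: Unit 1B $600. Residual $990.
Residual split over remaining floor area 15,037: Unit 4B 539.41 → $540; Unit 3A 450.59 → $450.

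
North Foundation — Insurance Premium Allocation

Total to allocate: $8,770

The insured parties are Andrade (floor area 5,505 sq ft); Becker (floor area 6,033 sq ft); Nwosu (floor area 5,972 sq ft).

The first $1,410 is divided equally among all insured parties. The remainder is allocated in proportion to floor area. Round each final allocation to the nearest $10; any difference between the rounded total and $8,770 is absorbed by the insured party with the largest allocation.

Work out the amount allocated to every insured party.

Andrade: $2,780 · Becker: $3,010 · Nwosu: $2,980

First tranche $1,410 split equally: $470 each.
Remainder $7,360 by floor area (total 17,510): Andrade 2,313.92 → $2,310; Becker 2,535.86 → $2,540; Nwosu 2,510.22 → $2,510.
Totals: Andrade $470 + $2,310 = $2,780; Becker $470 + $2,540 = $3,010; Nwosu $470 + $2,510 = $2,980.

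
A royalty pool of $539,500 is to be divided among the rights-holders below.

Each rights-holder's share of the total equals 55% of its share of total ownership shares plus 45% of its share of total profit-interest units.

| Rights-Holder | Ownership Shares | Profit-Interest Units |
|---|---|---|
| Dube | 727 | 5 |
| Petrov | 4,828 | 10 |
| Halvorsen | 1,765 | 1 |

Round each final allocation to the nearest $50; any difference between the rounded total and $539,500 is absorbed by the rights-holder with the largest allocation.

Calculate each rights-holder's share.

Dube: $105,350; Petrov: $347,450; Halvorsen: $86,700

Totals — ownership shares 7,320, profit-interest units 16.
Blended shares (55% ownership shares + 45% profit-interest units): Dube 0.1952; Petrov 0.6440; Halvorsen 0.1607.
Proportional shares: Dube 105,337.01; Petrov 347,443.16; Halvorsen 86,719.83.
At nearest $50: Dube $105,350; Petrov $347,450; Halvorsen $86,700. Sum = $539,500.
No rounding difference to absorb.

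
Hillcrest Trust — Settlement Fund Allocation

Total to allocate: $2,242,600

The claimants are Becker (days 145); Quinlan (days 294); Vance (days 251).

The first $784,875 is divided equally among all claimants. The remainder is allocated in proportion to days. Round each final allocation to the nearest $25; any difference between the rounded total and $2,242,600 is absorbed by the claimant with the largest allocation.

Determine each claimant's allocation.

Becker: $567,950; Quinlan: $882,750; Vance: $791,900

$784,875 shared equally gives $261,625 per claimant.
Remainder $1,457,725 by days (total 690): Becker 306,333.51 → $306,325; Quinlan 621,117.61 → $621,125; Vance 530,273.88 → $530,275.
Totals: Becker $261,625 + $306,325 = $567,950; Quinlan $261,625 + $621,125 = $882,750; Vance $261,625 + $530,275 = $791,900.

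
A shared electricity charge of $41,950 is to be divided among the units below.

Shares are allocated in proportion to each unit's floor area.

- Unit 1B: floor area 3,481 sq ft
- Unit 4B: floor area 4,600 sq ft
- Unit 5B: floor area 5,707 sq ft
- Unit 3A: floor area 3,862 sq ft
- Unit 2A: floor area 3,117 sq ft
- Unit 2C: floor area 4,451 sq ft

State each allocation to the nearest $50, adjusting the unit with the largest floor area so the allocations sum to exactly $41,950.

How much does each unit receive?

Unit 1B: $5,800 | Unit 4B: $7,650 | Unit 5B: $9,500 | Unit 3A: $6,400 | Unit 2A: $5,200 | Unit 2C: $7,400

Total floor area = 3,481 + 4,600 + 5,707 + 3,862 + 3,117 + 4,451 = 25,218.
Unrounded shares: Unit 1B 5,790.62; Unit 4B 7,652.07; Unit 5B 9,493.56; Unit 3A 6,424.42; Unit 2A 5,185.11; Unit 2C 7,404.21.
Rounded to nearest $50: Unit 1B $5,800; Unit 4B $7,650; Unit 5B $9,500; Unit 3A $6,400; Unit 2A $5,200; Unit 2C $7,400. Sum = $41,950.
Sum already equals the total — no adjustment.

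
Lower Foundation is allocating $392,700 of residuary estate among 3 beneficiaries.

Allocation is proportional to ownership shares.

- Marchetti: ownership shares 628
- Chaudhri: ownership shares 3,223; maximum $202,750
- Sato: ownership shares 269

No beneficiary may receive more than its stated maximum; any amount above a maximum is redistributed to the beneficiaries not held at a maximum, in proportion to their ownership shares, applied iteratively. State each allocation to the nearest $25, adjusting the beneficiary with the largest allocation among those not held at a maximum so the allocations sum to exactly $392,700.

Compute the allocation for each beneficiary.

Ownership shares total: 4,120.
Unconstrained shares: Marchetti 59,858.16; Chaudhri 307,201.97; Sato 25,639.88.
Held at cap: Chaudhri ($202,750); remaining pool $189,950 reallocated over remaining ownership shares 897.
Redistributed shares: Marchetti 132,986.18 → $132,975; Sato 56,963.82 → $56,975.

Marchetti: $132,975 | Chaudhri: $202,750 | Sato: $56,975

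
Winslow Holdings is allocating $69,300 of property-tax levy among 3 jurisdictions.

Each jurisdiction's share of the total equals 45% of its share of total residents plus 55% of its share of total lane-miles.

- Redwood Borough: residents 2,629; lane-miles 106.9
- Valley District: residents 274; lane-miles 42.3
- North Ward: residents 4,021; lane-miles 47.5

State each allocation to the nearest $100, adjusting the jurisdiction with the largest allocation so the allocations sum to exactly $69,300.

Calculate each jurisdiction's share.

Totals — residents 6,924, lane-miles 196.7.
Blended shares (45% residents + 55% lane-miles): Redwood Borough 0.4698; Valley District 0.1361; North Ward 0.3941.
Unrounded shares: Redwood Borough 32,555.00; Valley District 9,430.63; North Ward 27,314.36.
After rounding ($100): Redwood Borough $32,600; Valley District $9,400; North Ward $27,300. Sum = $69,300.
Rounded total matches; no reconciliation needed.

Redwood Borough: $32,600 · Valley District: $9,400 · North Ward: $27,300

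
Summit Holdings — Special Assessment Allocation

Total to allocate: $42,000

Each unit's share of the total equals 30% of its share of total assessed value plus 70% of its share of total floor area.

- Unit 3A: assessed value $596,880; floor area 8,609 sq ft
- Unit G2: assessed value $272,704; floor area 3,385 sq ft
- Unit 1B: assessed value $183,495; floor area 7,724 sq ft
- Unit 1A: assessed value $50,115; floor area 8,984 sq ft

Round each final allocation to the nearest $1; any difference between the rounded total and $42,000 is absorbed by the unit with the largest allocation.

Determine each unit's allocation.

Assessed value total 1,103,194; floor area total 28,702.
Blended shares (30% assessed value + 70% floor area): Unit 3A 0.3723; Unit G2 0.1567; Unit 1B 0.2383; Unit 1A 0.2327.
Unrounded shares: Unit 3A 15,635.56; Unit G2 6,581.98; Unit 1B 10,007.61; Unit 1A 9,774.86.
Rounded to nearest $1: Unit 3A $15,636; Unit G2 $6,582; Unit 1B $10,008; Unit 1A $9,775. Sum = $42,001.
Difference $42,000 − $42,001 = −$1 applied to largest allocation (Unit 3A): Unit 3A becomes $15,635.

Unit 3A: $15,635; Unit G2: $6,582; Unit 1B: $10,008; Unit 1A: $9,775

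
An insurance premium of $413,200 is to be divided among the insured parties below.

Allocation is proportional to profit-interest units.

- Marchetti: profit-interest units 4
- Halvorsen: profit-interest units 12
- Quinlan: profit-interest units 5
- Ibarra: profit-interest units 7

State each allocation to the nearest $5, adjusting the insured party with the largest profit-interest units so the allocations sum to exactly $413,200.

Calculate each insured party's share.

Marchetti: $59,030 | Halvorsen: $177,085 | Quinlan: $73,785 | Ibarra: $103,300

Sum of profit-interest units: 4 + 12 + 5 + 7 = 28.
Unrounded shares: Marchetti 59,028.57; Halvorsen 177,085.71; Quinlan 73,785.71; Ibarra 103,300.00.
Rounded to nearest $5: Marchetti $59,030; Halvorsen $177,085; Quinlan $73,785; Ibarra $103,300. Sum = $413,200.
No rounding difference to absorb.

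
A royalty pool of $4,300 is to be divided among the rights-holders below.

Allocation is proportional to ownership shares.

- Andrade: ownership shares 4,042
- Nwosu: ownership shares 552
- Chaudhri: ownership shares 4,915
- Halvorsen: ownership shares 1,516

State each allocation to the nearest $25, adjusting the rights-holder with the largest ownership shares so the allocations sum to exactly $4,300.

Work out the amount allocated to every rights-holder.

Ownership shares total: 11,025.
Unrounded shares: Andrade 4,042/11,025 × $4,300 = 1,576.47; Nwosu 552/11,025 × $4,300 = 215.29; Chaudhri 4,915/11,025 × $4,300 = 1,916.96; Halvorsen 1,516/11,025 × $4,300 = 591.27.
At nearest $25: Andrade $1,575; Nwosu $225; Chaudhri $1,925; Halvorsen $600. Sum = $4,325.
Difference $4,300 − $4,325 = −$25 applied to largest ownership shares (Chaudhri): Chaudhri becomes $1,900.

Andrade: $1,575; Nwosu: $225; Chaudhri: $1,900; Halvorsen: $600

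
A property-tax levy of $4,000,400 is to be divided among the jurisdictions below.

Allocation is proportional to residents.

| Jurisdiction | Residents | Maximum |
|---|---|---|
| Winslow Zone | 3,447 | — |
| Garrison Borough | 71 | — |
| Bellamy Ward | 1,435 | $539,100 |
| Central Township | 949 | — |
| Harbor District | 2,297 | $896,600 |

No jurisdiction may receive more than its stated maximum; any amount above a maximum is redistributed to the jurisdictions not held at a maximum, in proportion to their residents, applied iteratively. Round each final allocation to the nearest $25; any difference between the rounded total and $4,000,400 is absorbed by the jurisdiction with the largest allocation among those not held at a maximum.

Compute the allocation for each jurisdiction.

Winslow Zone: $1,979,075; Garrison Borough: $40,775; Bellamy Ward: $539,100; Central Township: $544,850; Harbor District: $896,600

Residents total: 8,199.
Pro-rata shares before constraints: Winslow Zone 1,681,836.66; Garrison Borough 34,641.83; Bellamy Ward 700,155.38; Central Township 463,029.59; Harbor District 1,120,736.53.
Cap binds for Bellamy Ward ($539,100), Harbor District ($896,600); remaining pool $2,564,700 reallocated over remaining residents 4,467.
Redistributed shares: Winslow Zone 1,979,073.40 → $1,979,075; Garrison Borough 40,764.20 → $40,775; Central Township 544,862.39 → $544,850.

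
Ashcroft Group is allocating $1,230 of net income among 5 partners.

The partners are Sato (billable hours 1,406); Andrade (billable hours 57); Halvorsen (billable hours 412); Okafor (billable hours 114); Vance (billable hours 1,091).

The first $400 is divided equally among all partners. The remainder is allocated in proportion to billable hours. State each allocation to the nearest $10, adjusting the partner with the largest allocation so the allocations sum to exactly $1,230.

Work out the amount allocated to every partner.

$400 shared equally gives $80 per partner.
Remainder $830 by billable hours (total 3,080): Sato 378.89 → $380; Andrade 15.36 → $20; Halvorsen 111.03 → $110; Okafor 30.72 → $30; Vance 294.00 → $290.
Totals: Sato $80 + $380 = $460; Andrade $80 + $20 = $100; Halvorsen $80 + $110 = $190; Okafor $80 + $30 = $110; Vance $80 + $290 = $370.

Sato: $460; Andrade: $100; Halvorsen: $190; Okafor: $110; Vance: $370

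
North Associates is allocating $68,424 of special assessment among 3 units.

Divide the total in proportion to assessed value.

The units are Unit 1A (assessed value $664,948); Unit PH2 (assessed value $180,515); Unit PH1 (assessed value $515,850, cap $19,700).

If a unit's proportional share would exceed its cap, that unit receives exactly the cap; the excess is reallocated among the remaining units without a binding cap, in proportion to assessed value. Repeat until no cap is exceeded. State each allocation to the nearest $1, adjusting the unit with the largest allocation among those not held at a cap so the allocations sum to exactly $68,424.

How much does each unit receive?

Unit 1A: $38,321 | Unit PH2: $10,403 | Unit PH1: $19,700

Sum of assessed value: 1,361,313.
Unconstrained shares: Unit 1A 33,422.44; Unit PH2 9,073.27; Unit PH1 25,928.29.
Capped: Unit PH1 ($19,700); balance $48,724 reallocated over remaining assessed value 845,463.
Shares after redistribution: Unit 1A 38,320.93 → $38,321; Unit PH2 10,403.07 → $10,403.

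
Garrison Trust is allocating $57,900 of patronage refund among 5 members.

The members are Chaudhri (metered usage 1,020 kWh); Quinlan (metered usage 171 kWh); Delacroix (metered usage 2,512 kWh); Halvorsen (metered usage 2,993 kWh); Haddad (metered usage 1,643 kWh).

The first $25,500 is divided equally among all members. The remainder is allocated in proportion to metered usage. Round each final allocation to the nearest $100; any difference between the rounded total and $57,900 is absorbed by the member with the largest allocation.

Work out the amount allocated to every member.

Chaudhri: $9,100 · Quinlan: $5,800 · Delacroix: $14,900 · Halvorsen: $16,600 · Haddad: $11,500

Equal tier: $25,500 ÷ 5 = $5,100 apiece.
Remainder $32,400 by metered usage (total 8,339): Chaudhri 3,963.07 → $4,000; Quinlan 664.40 → $700; Delacroix 9,760.02 → $9,800; Halvorsen 11,628.88 → $11,600; Haddad 6,383.64 → $6,400.
Rounding difference −$100 on remainder applied to Halvorsen.
Totals: Chaudhri $5,100 + $4,000 = $9,100; Quinlan $5,100 + $700 = $5,800; Delacroix $5,100 + $9,800 = $14,900; Halvorsen $5,100 + $11,500 = $16,600; Haddad $5,100 + $6,400 = $11,500.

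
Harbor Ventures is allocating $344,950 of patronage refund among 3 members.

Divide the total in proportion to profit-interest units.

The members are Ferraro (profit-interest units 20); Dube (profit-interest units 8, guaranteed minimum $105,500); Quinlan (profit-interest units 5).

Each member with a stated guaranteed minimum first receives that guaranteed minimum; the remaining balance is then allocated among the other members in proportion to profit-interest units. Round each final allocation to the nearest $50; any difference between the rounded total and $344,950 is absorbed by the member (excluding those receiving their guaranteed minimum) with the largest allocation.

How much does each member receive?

Ferraro: $191,550 | Dube: $105,500 | Quinlan: $47,900

Fund the minimums — Dube $105,500. Balance $239,450.
Balance split over remaining profit-interest units 25: Ferraro 191,560.00 → $191,550; Quinlan 47,890.00 → $47,900.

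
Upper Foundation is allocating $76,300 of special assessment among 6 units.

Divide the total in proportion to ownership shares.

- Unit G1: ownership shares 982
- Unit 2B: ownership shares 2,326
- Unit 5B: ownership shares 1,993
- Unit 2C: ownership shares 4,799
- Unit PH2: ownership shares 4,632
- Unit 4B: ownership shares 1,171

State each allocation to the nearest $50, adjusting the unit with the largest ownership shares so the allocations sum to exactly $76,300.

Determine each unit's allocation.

Unit G1: $4,700; Unit 2B: $11,150; Unit 5B: $9,550; Unit 2C: $23,100; Unit PH2: $22,200; Unit 4B: $5,600

Sum of ownership shares: 15,903.
Raw shares: Unit G1 982/15,903 × $76,300 = 4,711.48; Unit 2B 2,326/15,903 × $76,300 = 11,159.77; Unit 5B 1,993/15,903 × $76,300 = 9,562.09; Unit 2C 4,799/15,903 × $76,300 = 23,024.82; Unit PH2 4,632/15,903 × $76,300 = 22,223.58; Unit 4B 1,171/15,903 × $76,300 = 5,618.27.
After rounding ($50): Unit G1 $4,700; Unit 2B $11,150; Unit 5B $9,550; Unit 2C $23,000; Unit PH2 $22,200; Unit 4B $5,600. Sum = $76,200.
Difference $76,300 − $76,200 = +$100 applied to largest ownership shares (Unit 2C): Unit 2C becomes $23,100.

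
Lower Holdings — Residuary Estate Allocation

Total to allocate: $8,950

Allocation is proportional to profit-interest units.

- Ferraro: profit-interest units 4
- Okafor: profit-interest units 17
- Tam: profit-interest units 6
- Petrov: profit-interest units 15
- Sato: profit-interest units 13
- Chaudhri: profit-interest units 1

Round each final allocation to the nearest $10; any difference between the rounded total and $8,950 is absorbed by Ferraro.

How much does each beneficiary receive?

Sum of profit-interest units: 56.
Raw shares: Ferraro 4/56 × $8,950 = 639.29; Okafor 17/56 × $8,950 = 2,716.96; Tam 6/56 × $8,950 = 958.93; Petrov 15/56 × $8,950 = 2,397.32; Sato 13/56 × $8,950 = 2,077.68; Chaudhri 1/56 × $8,950 = 159.82.
At nearest $10: Ferraro $640; Okafor $2,720; Tam $960; Petrov $2,400; Sato $2,080; Chaudhri $160. Sum = $8,960.
Difference $8,950 − $8,960 = −$10 applied to Ferraro: Ferraro becomes $630.

Ferraro: $630 · Okafor: $2,720 · Tam: $960 · Petrov: $2,400 · Sato: $2,080 · Chaudhri: $160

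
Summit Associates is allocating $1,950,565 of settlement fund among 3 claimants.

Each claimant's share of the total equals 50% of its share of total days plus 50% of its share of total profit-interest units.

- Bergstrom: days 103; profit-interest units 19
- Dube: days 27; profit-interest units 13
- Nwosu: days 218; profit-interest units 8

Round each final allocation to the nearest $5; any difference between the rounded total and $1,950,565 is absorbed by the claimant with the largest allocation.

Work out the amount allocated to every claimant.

Bergstrom: $751,920 | Dube: $392,635 | Nwosu: $806,010

Totals — days 348, profit-interest units 40.
Blended shares (50% days + 50% profit-interest units): Bergstrom 0.3855; Dube 0.2013; Nwosu 0.4132.
Raw shares: Bergstrom 751,920.39; Dube 392,635.28; Nwosu 806,009.33.
Rounded to nearest $5: Bergstrom $751,920; Dube $392,635; Nwosu $806,010. Sum = $1,950,565.
Rounded total matches; no reconciliation needed.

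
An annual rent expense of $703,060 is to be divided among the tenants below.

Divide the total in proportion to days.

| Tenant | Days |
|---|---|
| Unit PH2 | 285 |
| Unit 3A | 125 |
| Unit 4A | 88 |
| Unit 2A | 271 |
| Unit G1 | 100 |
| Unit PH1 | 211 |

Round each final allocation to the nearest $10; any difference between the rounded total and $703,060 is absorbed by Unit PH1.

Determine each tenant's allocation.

Total days = 1,080.
Pro-rata amounts: Unit PH2 285/1,080 × $703,060 = 185,529.72; Unit 3A 125/1,080 × $703,060 = 81,372.69; Unit 4A 88/1,080 × $703,060 = 57,286.37; Unit 2A 271/1,080 × $703,060 = 176,415.98; Unit G1 100/1,080 × $703,060 = 65,098.15; Unit PH1 211/1,080 × $703,060 = 137,357.09.
After rounding ($10): Unit PH2 $185,530; Unit 3A $81,370; Unit 4A $57,290; Unit 2A $176,420; Unit G1 $65,100; Unit PH1 $137,360. Sum = $703,070.
Difference $703,060 − $703,070 = −$10 applied to Unit PH1: Unit PH1 becomes $137,350.

Unit PH2: $185,530 · Unit 3A: $81,370 · Unit 4A: $57,290 · Unit 2A: $176,420 · Unit G1: $65,100 · Unit PH1: $137,350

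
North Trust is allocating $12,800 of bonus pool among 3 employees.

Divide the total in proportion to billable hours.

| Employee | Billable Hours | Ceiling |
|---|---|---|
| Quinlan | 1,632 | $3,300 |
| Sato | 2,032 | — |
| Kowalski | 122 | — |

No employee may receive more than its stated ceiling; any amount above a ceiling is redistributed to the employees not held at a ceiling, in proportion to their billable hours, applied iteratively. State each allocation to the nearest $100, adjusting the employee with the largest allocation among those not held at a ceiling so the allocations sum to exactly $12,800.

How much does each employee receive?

Billable hours total: 3,786.
Unconstrained shares: Quinlan 5,517.59; Sato 6,869.94; Kowalski 412.47.
Cap binds for Quinlan ($3,300); remaining pool $9,500 reallocated over remaining billable hours 2,154.
Shares after redistribution: Sato 8,961.93 → $9,000; Kowalski 538.07 → $500.

Quinlan: $3,300 | Sato: $9,000 | Kowalski: $500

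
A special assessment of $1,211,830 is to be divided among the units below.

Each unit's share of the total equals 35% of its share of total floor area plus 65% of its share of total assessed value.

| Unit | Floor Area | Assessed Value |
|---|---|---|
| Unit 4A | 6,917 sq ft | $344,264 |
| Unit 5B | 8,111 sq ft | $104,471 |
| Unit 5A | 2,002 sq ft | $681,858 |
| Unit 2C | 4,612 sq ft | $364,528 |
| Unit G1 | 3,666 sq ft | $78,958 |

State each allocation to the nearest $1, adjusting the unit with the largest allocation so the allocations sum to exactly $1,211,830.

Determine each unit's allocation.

Unit 4A: $288,197 · Unit 5B: $188,212 · Unit 5A: $374,762 · Unit 2C: $259,708 · Unit G1: $100,951

Totals — floor area 25,308, assessed value 1,574,079.
Combined weights (35% floor area + 65% assessed value): Unit 4A 0.2378; Unit 5B 0.1553; Unit 5A 0.3093; Unit 2C 0.2143; Unit G1 0.0833.
Raw shares: Unit 4A 288,197.18; Unit 5B 188,212.08; Unit 5A 374,762.38; Unit 2C 259,707.72; Unit G1 100,950.64.
At nearest $1: Unit 4A $288,197; Unit 5B $188,212; Unit 5A $374,762; Unit 2C $259,708; Unit G1 $100,951. Sum = $1,211,830.
Rounded total matches; no reconciliation needed.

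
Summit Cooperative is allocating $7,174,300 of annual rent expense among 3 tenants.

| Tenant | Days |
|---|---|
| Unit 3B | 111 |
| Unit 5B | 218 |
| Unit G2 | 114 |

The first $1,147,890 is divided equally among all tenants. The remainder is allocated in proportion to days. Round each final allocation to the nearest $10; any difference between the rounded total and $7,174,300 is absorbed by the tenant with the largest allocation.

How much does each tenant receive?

First tranche $1,147,890 split equally: $382,630 each.
Remainder $6,026,410 by days (total 443): Unit 3B 1,510,003.41 → $1,510,000; Unit 5B 2,965,592.28 → $2,965,590; Unit G2 1,550,814.31 → $1,550,810.
Rounding difference +$10 on remainder applied to Unit 5B.
Totals: Unit 3B $382,630 + $1,510,000 = $1,892,630; Unit 5B $382,630 + $2,965,600 = $3,348,230; Unit G2 $382,630 + $1,550,810 = $1,933,440.

Unit 3B: $1,892,630 · Unit 5B: $3,348,230 · Unit G2: $1,933,440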